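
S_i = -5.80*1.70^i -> [-5.8, -9.86, -16.76, -28.5, -48.44]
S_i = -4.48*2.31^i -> [-4.48, -10.35, -23.91, -55.22, -127.56]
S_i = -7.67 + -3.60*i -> [-7.67, -11.27, -14.87, -18.47, -22.07]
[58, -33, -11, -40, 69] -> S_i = Random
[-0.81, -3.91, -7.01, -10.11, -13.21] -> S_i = -0.81 + -3.10*i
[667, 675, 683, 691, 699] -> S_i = 667 + 8*i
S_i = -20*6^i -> [-20, -120, -720, -4320, -25920]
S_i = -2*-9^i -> [-2, 18, -162, 1458, -13122]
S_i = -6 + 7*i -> [-6, 1, 8, 15, 22]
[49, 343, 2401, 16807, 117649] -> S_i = 49*7^i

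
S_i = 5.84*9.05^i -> [5.84, 52.85, 478.31, 4328.71, 39174.83]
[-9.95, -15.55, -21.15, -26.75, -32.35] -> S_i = -9.95 + -5.60*i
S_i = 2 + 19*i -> [2, 21, 40, 59, 78]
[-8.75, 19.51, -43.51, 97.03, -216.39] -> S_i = -8.75*(-2.23)^i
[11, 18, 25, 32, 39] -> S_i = 11 + 7*i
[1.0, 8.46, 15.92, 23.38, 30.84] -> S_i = 1.00 + 7.46*i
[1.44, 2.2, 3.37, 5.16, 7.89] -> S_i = 1.44*1.53^i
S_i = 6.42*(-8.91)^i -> [6.42, -57.2, 509.67, -4541.17, 40461.86]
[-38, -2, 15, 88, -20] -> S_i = Random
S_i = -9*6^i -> [-9, -54, -324, -1944, -11664]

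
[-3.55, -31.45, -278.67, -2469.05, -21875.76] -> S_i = -3.55*8.86^i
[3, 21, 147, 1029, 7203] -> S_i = 3*7^i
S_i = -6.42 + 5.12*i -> [-6.42, -1.3, 3.82, 8.94, 14.06]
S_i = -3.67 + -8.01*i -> [-3.67, -11.68, -19.69, -27.7, -35.71]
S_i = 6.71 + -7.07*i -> [6.71, -0.36, -7.43, -14.5, -21.57]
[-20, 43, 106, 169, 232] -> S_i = -20 + 63*i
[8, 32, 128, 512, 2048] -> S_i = 8*4^i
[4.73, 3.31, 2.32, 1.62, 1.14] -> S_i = 4.73*0.70^i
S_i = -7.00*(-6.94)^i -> [-7.0, 48.58, -337.15, 2339.79, -16238.13]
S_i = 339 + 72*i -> [339, 411, 483, 555, 627]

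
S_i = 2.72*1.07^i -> [2.72, 2.91, 3.11, 3.33, 3.57]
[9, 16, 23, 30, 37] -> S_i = 9 + 7*i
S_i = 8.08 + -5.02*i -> [8.08, 3.06, -1.96, -6.98, -12.0]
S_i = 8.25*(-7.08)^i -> [8.25, -58.41, 413.54, -2927.88, 20729.41]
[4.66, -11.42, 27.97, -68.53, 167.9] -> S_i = 4.66*(-2.45)^i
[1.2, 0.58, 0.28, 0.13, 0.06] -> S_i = 1.20*0.48^i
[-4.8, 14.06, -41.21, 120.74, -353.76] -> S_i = -4.80*(-2.93)^i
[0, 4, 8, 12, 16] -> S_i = 0 + 4*i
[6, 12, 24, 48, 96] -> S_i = 6*2^i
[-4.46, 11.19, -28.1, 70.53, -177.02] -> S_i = -4.46*(-2.51)^i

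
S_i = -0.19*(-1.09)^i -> [-0.19, 0.21, -0.23, 0.25, -0.27]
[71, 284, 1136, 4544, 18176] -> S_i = 71*4^i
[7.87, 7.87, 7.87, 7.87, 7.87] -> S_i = 7.87 + 0.00*i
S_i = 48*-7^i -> [48, -336, 2352, -16464, 115248]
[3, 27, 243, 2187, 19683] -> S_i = 3*9^i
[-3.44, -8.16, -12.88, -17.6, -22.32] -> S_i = -3.44 + -4.72*i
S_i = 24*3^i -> [24, 72, 216, 648, 1944]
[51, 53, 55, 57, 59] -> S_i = 51 + 2*i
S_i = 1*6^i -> [1, 6, 36, 216, 1296]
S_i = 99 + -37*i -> [99, 62, 25, -12, -49]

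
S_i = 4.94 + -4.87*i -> [4.94, 0.07, -4.8, -9.67, -14.54]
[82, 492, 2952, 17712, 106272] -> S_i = 82*6^i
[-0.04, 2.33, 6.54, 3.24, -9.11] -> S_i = Random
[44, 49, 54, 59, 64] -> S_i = 44 + 5*i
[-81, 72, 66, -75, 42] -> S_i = Random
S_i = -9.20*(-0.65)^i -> [-9.2, 5.98, -3.89, 2.53, -1.64]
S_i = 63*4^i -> [63, 252, 1008, 4032, 16128]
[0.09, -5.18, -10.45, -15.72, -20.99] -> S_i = 0.09 + -5.27*i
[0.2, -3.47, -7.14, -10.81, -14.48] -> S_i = 0.20 + -3.67*i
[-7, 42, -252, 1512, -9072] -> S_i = -7*-6^i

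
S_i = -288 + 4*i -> [-288, -284, -280, -276, -272]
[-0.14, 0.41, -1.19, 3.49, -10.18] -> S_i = -0.14*(-2.92)^i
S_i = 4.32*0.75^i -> [4.32, 3.24, 2.43, 1.82, 1.37]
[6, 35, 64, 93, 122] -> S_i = 6 + 29*i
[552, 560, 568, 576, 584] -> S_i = 552 + 8*i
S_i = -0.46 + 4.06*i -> [-0.46, 3.6, 7.66, 11.72, 15.78]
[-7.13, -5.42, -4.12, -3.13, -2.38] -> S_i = -7.13*0.76^i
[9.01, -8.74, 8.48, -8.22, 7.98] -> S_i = 9.01*(-0.97)^i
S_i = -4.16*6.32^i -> [-4.16, -26.29, -166.16, -1050.13, -6636.84]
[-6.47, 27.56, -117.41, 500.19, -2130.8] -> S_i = -6.47*(-4.26)^i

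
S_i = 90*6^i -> [90, 540, 3240, 19440, 116640]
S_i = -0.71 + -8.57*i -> [-0.71, -9.28, -17.85, -26.42, -34.99]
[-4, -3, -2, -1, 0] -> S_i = -4 + 1*i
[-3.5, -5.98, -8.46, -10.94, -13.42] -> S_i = -3.50 + -2.48*i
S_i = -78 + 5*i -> [-78, -73, -68, -63, -58]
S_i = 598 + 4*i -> [598, 602, 606, 610, 614]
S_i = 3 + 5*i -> [3, 8, 13, 18, 23]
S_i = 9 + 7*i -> [9, 16, 23, 30, 37]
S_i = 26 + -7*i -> [26, 19, 12, 5, -2]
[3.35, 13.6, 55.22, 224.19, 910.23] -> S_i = 3.35*4.06^i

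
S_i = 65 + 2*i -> [65, 67, 69, 71, 73]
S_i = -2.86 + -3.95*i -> [-2.86, -6.81, -10.76, -14.71, -18.66]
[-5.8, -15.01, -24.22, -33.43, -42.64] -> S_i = -5.80 + -9.21*i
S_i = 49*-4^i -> [49, -196, 784, -3136, 12544]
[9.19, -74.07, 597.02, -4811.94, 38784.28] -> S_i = 9.19*(-8.06)^i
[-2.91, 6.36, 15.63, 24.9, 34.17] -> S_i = -2.91 + 9.27*i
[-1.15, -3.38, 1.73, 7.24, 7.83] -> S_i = Random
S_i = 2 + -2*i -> [2, 0, -2, -4, -6]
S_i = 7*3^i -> [7, 21, 63, 189, 567]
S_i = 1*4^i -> [1, 4, 16, 64, 256]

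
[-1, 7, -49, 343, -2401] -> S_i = -1*-7^i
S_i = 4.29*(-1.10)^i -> [4.29, -4.72, 5.19, -5.71, 6.28]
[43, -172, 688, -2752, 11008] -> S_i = 43*-4^i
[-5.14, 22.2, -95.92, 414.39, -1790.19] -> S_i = -5.14*(-4.32)^i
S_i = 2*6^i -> [2, 12, 72, 432, 2592]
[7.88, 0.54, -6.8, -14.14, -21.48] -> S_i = 7.88 + -7.34*i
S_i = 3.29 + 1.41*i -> [3.29, 4.7, 6.11, 7.52, 8.93]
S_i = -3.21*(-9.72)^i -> [-3.21, 31.2, -303.28, 2947.84, -28653.0]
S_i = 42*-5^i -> [42, -210, 1050, -5250, 26250]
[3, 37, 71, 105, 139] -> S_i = 3 + 34*i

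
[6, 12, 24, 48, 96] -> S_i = 6*2^i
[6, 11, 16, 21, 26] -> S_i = 6 + 5*i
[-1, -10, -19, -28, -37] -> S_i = -1 + -9*i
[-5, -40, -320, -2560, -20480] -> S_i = -5*8^i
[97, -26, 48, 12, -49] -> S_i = Random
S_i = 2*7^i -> [2, 14, 98, 686, 4802]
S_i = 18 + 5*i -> [18, 23, 28, 33, 38]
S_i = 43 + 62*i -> [43, 105, 167, 229, 291]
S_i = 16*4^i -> [16, 64, 256, 1024, 4096]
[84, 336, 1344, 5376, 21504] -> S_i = 84*4^i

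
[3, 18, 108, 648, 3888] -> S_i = 3*6^i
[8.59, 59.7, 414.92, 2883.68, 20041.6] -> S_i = 8.59*6.95^i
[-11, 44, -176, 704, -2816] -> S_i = -11*-4^i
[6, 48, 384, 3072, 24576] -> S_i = 6*8^i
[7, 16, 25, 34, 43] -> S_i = 7 + 9*i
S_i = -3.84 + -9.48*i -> [-3.84, -13.32, -22.8, -32.28, -41.76]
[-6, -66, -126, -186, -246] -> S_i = -6 + -60*i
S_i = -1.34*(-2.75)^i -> [-1.34, 3.68, -10.13, 27.87, -76.64]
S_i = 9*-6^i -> [9, -54, 324, -1944, 11664]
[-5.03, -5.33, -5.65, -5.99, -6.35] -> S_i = -5.03*1.06^i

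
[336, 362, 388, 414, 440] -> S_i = 336 + 26*i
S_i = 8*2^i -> [8, 16, 32, 64, 128]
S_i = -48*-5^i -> [-48, 240, -1200, 6000, -30000]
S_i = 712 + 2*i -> [712, 714, 716, 718, 720]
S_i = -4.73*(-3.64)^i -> [-4.73, 17.22, -62.67, 228.12, -830.36]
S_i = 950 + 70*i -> [950, 1020, 1090, 1160, 1230]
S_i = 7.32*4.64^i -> [7.32, 33.96, 157.6, 731.25, 3392.99]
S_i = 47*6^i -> [47, 282, 1692, 10152, 60912]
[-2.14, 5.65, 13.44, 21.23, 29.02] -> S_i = -2.14 + 7.79*i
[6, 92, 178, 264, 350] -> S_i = 6 + 86*i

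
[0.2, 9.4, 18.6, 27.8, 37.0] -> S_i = 0.20 + 9.20*i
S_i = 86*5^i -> [86, 430, 2150, 10750, 53750]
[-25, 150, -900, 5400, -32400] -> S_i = -25*-6^i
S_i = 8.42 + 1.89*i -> [8.42, 10.31, 12.2, 14.09, 15.98]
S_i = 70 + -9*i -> [70, 61, 52, 43, 34]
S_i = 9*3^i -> [9, 27, 81, 243, 729]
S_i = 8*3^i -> [8, 24, 72, 216, 648]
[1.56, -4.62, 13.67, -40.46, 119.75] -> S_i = 1.56*(-2.96)^i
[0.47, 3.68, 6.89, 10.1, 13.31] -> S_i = 0.47 + 3.21*i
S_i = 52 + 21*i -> [52, 73, 94, 115, 136]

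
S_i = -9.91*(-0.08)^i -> [-9.91, 0.79, -0.06, 0.01, -0.0]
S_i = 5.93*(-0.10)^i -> [5.93, -0.59, 0.06, -0.01, 0.0]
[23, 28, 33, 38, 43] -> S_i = 23 + 5*i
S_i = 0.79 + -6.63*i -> [0.79, -5.84, -12.47, -19.1, -25.73]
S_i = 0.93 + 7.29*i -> [0.93, 8.22, 15.51, 22.8, 30.09]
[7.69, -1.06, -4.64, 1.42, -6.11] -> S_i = Random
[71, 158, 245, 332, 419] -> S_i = 71 + 87*i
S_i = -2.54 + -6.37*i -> [-2.54, -8.91, -15.28, -21.65, -28.02]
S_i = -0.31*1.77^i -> [-0.31, -0.55, -0.97, -1.72, -3.04]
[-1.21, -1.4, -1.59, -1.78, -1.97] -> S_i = -1.21 + -0.19*i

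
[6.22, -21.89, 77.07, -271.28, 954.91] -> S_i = 6.22*(-3.52)^i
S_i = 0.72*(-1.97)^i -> [0.72, -1.42, 2.79, -5.5, 10.84]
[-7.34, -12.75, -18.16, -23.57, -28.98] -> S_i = -7.34 + -5.41*i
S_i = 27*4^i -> [27, 108, 432, 1728, 6912]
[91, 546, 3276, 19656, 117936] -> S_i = 91*6^i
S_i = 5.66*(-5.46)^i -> [5.66, -30.9, 168.73, -921.29, 5030.22]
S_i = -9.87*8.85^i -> [-9.87, -87.35, -773.04, -6841.43, -60546.67]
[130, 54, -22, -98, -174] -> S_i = 130 + -76*i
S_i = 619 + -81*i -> [619, 538, 457, 376, 295]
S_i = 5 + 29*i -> [5, 34, 63, 92, 121]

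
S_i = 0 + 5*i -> [0, 5, 10, 15, 20]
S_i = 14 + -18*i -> [14, -4, -22, -40, -58]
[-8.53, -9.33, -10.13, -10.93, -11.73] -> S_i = -8.53 + -0.80*i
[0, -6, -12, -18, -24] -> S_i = 0 + -6*i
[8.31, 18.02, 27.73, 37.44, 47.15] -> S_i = 8.31 + 9.71*i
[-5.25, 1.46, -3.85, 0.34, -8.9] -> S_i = Random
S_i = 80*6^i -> [80, 480, 2880, 17280, 103680]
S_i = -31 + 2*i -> [-31, -29, -27, -25, -23]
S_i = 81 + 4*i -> [81, 85, 89, 93, 97]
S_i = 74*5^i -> [74, 370, 1850, 9250, 46250]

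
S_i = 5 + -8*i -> [5, -3, -11, -19, -27]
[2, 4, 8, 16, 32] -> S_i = 2*2^i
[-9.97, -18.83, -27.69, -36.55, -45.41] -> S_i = -9.97 + -8.86*i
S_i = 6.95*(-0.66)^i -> [6.95, -4.59, 3.03, -2.0, 1.32]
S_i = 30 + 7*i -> [30, 37, 44, 51, 58]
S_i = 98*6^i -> [98, 588, 3528, 21168, 127008]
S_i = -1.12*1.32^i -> [-1.12, -1.48, -1.95, -2.58, -3.4]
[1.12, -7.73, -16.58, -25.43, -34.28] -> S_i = 1.12 + -8.85*i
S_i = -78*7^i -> [-78, -546, -3822, -26754, -187278]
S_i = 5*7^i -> [5, 35, 245, 1715, 12005]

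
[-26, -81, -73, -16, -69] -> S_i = Random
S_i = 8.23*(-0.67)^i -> [8.23, -5.51, 3.69, -2.48, 1.66]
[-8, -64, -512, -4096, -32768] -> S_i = -8*8^i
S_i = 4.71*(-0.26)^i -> [4.71, -1.22, 0.32, -0.08, 0.02]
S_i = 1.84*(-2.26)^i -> [1.84, -4.16, 9.4, -21.24, 48.0]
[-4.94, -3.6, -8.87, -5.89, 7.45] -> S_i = Random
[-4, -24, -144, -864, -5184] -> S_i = -4*6^i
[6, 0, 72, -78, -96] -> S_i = Random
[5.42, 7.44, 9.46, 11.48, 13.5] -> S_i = 5.42 + 2.02*i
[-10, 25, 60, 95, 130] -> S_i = -10 + 35*i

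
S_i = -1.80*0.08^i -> [-1.8, -0.14, -0.01, -0.0, -0.0]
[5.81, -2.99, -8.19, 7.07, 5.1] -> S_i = Random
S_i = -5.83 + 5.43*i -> [-5.83, -0.4, 5.03, 10.46, 15.89]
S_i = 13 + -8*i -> [13, 5, -3, -11, -19]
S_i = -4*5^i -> [-4, -20, -100, -500, -2500]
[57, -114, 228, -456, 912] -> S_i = 57*-2^i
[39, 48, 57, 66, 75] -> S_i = 39 + 9*i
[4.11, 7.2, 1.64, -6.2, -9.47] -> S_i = Random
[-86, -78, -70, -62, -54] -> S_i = -86 + 8*i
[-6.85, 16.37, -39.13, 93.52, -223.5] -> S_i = -6.85*(-2.39)^i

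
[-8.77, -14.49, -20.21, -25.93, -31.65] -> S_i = -8.77 + -5.72*i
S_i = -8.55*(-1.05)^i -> [-8.55, 8.98, -9.43, 9.9, -10.39]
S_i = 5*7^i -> [5, 35, 245, 1715, 12005]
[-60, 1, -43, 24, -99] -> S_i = Random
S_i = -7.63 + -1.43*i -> [-7.63, -9.06, -10.49, -11.92, -13.35]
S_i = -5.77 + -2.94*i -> [-5.77, -8.71, -11.65, -14.59, -17.53]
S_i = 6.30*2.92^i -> [6.3, 18.4, 53.72, 156.85, 458.01]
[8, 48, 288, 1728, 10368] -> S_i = 8*6^i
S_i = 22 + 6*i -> [22, 28, 34, 40, 46]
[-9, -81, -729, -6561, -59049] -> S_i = -9*9^i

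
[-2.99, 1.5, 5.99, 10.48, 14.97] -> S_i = -2.99 + 4.49*i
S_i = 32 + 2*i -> [32, 34, 36, 38, 40]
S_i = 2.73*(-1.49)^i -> [2.73, -4.07, 6.06, -9.03, 13.46]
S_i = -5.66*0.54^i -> [-5.66, -3.06, -1.65, -0.89, -0.48]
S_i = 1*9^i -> [1, 9, 81, 729, 6561]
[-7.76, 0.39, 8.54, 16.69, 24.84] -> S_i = -7.76 + 8.15*i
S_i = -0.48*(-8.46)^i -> [-0.48, 4.06, -34.35, 290.64, -2458.8]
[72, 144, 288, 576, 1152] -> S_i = 72*2^i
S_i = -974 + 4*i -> [-974, -970, -966, -962, -958]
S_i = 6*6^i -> [6, 36, 216, 1296, 7776]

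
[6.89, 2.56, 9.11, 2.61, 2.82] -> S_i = Random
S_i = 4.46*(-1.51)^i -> [4.46, -6.73, 10.17, -15.36, 23.19]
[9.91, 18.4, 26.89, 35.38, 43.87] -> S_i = 9.91 + 8.49*i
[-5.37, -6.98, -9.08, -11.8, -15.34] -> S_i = -5.37*1.30^i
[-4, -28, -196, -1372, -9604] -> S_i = -4*7^i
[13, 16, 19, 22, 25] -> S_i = 13 + 3*i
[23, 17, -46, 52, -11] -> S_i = Random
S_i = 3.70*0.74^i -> [3.7, 2.74, 2.03, 1.5, 1.11]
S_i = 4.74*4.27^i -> [4.74, 20.24, 86.42, 369.03, 1575.76]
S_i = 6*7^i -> [6, 42, 294, 2058, 14406]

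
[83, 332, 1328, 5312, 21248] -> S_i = 83*4^i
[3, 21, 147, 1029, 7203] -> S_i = 3*7^i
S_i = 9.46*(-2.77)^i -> [9.46, -26.2, 72.59, -201.06, 556.94]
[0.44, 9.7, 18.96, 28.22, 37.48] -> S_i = 0.44 + 9.26*i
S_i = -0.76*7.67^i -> [-0.76, -5.83, -44.71, -342.93, -2630.24]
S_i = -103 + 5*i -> [-103, -98, -93, -88, -83]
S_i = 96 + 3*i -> [96, 99, 102, 105, 108]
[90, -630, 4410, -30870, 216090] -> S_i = 90*-7^i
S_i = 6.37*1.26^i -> [6.37, 8.03, 10.11, 12.74, 16.06]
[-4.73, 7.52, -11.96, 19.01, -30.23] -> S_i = -4.73*(-1.59)^i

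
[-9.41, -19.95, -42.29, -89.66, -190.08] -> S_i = -9.41*2.12^i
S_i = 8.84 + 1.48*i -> [8.84, 10.32, 11.8, 13.28, 14.76]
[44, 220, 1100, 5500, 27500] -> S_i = 44*5^i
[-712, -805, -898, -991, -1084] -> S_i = -712 + -93*i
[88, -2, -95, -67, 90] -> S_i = Random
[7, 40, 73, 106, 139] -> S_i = 7 + 33*i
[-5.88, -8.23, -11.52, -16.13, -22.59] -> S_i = -5.88*1.40^i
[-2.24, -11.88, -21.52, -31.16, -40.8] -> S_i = -2.24 + -9.64*i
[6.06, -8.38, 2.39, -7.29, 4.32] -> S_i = Random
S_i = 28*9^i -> [28, 252, 2268, 20412, 183708]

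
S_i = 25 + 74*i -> [25, 99, 173, 247, 321]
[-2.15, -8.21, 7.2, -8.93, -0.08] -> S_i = Random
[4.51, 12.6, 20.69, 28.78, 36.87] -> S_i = 4.51 + 8.09*i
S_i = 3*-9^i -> [3, -27, 243, -2187, 19683]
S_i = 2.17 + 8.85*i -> [2.17, 11.02, 19.87, 28.72, 37.57]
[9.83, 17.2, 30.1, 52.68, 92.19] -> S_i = 9.83*1.75^i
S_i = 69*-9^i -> [69, -621, 5589, -50301, 452709]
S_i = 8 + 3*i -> [8, 11, 14, 17, 20]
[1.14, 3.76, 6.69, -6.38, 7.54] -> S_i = Random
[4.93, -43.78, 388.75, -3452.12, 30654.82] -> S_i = 4.93*(-8.88)^i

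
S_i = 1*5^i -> [1, 5, 25, 125, 625]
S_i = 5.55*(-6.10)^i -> [5.55, -33.85, 206.52, -1259.74, 7684.44]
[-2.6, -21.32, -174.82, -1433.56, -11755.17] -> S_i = -2.60*8.20^i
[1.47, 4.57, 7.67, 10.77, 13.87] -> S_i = 1.47 + 3.10*i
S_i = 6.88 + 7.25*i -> [6.88, 14.13, 21.38, 28.63, 35.88]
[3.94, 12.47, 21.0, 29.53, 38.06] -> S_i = 3.94 + 8.53*i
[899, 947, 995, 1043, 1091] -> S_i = 899 + 48*i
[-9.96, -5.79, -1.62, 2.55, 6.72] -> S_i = -9.96 + 4.17*i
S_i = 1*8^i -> [1, 8, 64, 512, 4096]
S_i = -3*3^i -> [-3, -9, -27, -81, -243]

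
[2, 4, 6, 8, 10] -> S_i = 2 + 2*i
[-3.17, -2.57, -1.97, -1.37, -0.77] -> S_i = -3.17 + 0.60*i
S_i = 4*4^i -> [4, 16, 64, 256, 1024]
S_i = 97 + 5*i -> [97, 102, 107, 112, 117]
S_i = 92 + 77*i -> [92, 169, 246, 323, 400]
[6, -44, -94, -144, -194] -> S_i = 6 + -50*i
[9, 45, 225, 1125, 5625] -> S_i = 9*5^i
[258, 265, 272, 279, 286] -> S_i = 258 + 7*i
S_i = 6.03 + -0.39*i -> [6.03, 5.64, 5.25, 4.86, 4.47]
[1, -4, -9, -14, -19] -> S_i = 1 + -5*i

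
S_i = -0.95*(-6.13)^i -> [-0.95, 5.82, -35.7, 218.83, -1341.42]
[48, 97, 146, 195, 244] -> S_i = 48 + 49*i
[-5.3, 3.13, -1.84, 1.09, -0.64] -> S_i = -5.30*(-0.59)^i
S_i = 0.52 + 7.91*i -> [0.52, 8.43, 16.34, 24.25, 32.16]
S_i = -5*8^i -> [-5, -40, -320, -2560, -20480]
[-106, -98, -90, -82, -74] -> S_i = -106 + 8*i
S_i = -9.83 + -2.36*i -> [-9.83, -12.19, -14.55, -16.91, -19.27]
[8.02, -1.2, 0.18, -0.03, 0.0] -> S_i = 8.02*(-0.15)^i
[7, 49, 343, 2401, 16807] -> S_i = 7*7^i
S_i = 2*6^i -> [2, 12, 72, 432, 2592]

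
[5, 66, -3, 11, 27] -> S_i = Random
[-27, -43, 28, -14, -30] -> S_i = Random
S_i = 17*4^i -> [17, 68, 272, 1088, 4352]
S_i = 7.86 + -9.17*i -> [7.86, -1.31, -10.48, -19.65, -28.82]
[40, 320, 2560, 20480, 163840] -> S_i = 40*8^i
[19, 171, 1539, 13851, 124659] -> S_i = 19*9^i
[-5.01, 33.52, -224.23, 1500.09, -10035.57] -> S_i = -5.01*(-6.69)^i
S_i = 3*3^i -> [3, 9, 27, 81, 243]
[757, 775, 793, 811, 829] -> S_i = 757 + 18*i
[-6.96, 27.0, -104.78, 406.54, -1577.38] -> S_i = -6.96*(-3.88)^i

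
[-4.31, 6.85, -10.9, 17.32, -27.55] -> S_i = -4.31*(-1.59)^i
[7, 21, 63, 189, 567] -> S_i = 7*3^i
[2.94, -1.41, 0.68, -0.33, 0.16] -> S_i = 2.94*(-0.48)^i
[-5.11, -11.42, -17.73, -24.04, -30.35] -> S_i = -5.11 + -6.31*i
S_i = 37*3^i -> [37, 111, 333, 999, 2997]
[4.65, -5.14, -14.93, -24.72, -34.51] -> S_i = 4.65 + -9.79*i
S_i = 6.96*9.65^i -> [6.96, 67.16, 648.13, 6254.48, 60355.73]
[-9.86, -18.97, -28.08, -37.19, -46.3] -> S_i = -9.86 + -9.11*i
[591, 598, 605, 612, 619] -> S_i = 591 + 7*i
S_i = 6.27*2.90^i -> [6.27, 18.18, 52.73, 152.92, 443.47]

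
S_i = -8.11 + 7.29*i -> [-8.11, -0.82, 6.47, 13.76, 21.05]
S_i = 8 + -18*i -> [8, -10, -28, -46, -64]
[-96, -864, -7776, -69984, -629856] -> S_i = -96*9^i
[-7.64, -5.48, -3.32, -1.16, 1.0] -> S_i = -7.64 + 2.16*i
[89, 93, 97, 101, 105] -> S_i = 89 + 4*i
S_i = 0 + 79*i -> [0, 79, 158, 237, 316]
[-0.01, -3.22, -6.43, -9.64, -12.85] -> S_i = -0.01 + -3.21*i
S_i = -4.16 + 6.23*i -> [-4.16, 2.07, 8.3, 14.53, 20.76]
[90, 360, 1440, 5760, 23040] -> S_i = 90*4^i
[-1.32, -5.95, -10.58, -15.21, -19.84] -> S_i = -1.32 + -4.63*i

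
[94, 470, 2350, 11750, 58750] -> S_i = 94*5^i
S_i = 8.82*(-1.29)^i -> [8.82, -11.38, 14.68, -18.93, 24.42]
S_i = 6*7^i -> [6, 42, 294, 2058, 14406]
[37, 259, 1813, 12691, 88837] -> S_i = 37*7^i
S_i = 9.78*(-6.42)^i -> [9.78, -62.79, 403.1, -2587.88, 16614.18]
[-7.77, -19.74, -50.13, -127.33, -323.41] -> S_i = -7.77*2.54^i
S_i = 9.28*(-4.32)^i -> [9.28, -40.09, 173.19, -748.17, 3232.09]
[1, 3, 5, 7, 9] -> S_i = 1 + 2*i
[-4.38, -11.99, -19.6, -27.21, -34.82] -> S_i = -4.38 + -7.61*i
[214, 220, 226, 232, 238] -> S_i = 214 + 6*i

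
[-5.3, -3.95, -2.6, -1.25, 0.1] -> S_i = -5.30 + 1.35*i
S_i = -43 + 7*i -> [-43, -36, -29, -22, -15]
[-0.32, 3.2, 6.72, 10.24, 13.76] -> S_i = -0.32 + 3.52*i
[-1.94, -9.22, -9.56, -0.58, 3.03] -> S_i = Random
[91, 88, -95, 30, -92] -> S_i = Random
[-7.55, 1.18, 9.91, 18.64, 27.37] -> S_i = -7.55 + 8.73*i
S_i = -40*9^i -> [-40, -360, -3240, -29160, -262440]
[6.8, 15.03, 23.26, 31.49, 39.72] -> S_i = 6.80 + 8.23*i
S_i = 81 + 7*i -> [81, 88, 95, 102, 109]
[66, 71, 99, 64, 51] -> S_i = Random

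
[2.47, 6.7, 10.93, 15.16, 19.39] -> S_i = 2.47 + 4.23*i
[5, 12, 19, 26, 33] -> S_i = 5 + 7*i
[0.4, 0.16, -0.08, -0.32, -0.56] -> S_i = 0.40 + -0.24*i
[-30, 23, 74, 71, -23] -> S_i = Random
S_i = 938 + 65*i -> [938, 1003, 1068, 1133, 1198]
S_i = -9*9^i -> [-9, -81, -729, -6561, -59049]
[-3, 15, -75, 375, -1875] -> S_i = -3*-5^i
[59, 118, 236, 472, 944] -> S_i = 59*2^i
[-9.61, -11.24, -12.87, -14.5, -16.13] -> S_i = -9.61 + -1.63*i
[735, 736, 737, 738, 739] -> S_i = 735 + 1*i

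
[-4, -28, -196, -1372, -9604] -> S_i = -4*7^i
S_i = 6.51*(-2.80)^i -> [6.51, -18.23, 51.04, -142.91, 400.14]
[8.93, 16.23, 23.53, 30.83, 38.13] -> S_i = 8.93 + 7.30*i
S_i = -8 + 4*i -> [-8, -4, 0, 4, 8]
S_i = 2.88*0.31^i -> [2.88, 0.89, 0.28, 0.09, 0.03]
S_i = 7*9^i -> [7, 63, 567, 5103, 45927]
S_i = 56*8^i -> [56, 448, 3584, 28672, 229376]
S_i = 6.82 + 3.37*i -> [6.82, 10.19, 13.56, 16.93, 20.3]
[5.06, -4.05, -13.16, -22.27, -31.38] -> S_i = 5.06 + -9.11*i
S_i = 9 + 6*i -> [9, 15, 21, 27, 33]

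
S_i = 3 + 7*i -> [3, 10, 17, 24, 31]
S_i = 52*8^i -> [52, 416, 3328, 26624, 212992]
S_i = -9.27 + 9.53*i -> [-9.27, 0.26, 9.79, 19.32, 28.85]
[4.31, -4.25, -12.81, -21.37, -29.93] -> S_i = 4.31 + -8.56*i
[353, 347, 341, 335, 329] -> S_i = 353 + -6*i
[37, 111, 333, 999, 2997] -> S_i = 37*3^i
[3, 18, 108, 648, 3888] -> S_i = 3*6^i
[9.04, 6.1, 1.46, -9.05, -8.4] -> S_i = Random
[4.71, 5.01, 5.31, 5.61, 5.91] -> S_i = 4.71 + 0.30*i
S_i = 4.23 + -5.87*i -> [4.23, -1.64, -7.51, -13.38, -19.25]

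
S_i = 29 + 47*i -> [29, 76, 123, 170, 217]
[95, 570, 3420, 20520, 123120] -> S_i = 95*6^i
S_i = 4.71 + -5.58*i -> [4.71, -0.87, -6.45, -12.03, -17.61]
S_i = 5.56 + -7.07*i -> [5.56, -1.51, -8.58, -15.65, -22.72]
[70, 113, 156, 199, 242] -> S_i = 70 + 43*i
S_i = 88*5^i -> [88, 440, 2200, 11000, 55000]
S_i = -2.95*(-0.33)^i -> [-2.95, 0.97, -0.32, 0.11, -0.03]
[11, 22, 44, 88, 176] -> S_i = 11*2^i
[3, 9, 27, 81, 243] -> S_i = 3*3^i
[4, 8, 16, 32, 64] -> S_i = 4*2^i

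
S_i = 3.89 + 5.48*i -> [3.89, 9.37, 14.85, 20.33, 25.81]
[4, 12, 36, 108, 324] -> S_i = 4*3^i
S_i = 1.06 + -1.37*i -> [1.06, -0.31, -1.68, -3.05, -4.42]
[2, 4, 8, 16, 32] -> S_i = 2*2^i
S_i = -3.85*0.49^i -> [-3.85, -1.89, -0.92, -0.45, -0.22]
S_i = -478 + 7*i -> [-478, -471, -464, -457, -450]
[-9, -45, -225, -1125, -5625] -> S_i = -9*5^i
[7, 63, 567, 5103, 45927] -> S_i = 7*9^i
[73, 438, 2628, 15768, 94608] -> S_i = 73*6^i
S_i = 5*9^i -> [5, 45, 405, 3645, 32805]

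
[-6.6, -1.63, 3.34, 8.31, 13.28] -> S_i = -6.60 + 4.97*i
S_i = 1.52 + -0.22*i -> [1.52, 1.3, 1.08, 0.86, 0.64]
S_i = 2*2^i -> [2, 4, 8, 16, 32]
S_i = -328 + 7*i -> [-328, -321, -314, -307, -300]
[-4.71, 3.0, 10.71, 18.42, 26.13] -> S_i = -4.71 + 7.71*i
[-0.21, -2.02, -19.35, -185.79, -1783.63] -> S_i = -0.21*9.60^i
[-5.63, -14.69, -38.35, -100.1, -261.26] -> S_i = -5.63*2.61^i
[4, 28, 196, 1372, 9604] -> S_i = 4*7^i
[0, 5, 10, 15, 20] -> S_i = 0 + 5*i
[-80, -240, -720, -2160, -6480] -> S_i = -80*3^i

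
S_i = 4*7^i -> [4, 28, 196, 1372, 9604]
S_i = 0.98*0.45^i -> [0.98, 0.44, 0.2, 0.09, 0.04]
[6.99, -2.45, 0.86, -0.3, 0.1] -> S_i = 6.99*(-0.35)^i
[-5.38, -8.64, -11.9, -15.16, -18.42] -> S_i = -5.38 + -3.26*i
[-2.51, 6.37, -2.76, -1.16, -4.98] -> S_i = Random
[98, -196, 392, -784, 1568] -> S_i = 98*-2^i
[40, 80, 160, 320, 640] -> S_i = 40*2^i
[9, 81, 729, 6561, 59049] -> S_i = 9*9^i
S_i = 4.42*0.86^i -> [4.42, 3.8, 3.27, 2.81, 2.42]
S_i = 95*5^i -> [95, 475, 2375, 11875, 59375]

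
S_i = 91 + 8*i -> [91, 99, 107, 115, 123]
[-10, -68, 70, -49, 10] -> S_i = Random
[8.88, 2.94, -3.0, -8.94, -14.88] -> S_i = 8.88 + -5.94*i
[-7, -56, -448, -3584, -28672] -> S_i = -7*8^i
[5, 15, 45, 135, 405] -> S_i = 5*3^i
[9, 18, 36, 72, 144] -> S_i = 9*2^i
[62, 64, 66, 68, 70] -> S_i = 62 + 2*i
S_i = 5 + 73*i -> [5, 78, 151, 224, 297]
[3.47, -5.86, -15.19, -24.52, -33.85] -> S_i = 3.47 + -9.33*i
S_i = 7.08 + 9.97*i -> [7.08, 17.05, 27.02, 36.99, 46.96]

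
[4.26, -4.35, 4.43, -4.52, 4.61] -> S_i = 4.26*(-1.02)^i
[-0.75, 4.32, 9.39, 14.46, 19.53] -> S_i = -0.75 + 5.07*i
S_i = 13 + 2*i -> [13, 15, 17, 19, 21]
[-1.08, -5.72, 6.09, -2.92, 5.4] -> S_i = Random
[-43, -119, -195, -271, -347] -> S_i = -43 + -76*i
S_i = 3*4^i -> [3, 12, 48, 192, 768]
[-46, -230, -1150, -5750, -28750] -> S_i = -46*5^i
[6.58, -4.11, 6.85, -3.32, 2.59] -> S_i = Random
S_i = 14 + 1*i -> [14, 15, 16, 17, 18]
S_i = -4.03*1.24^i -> [-4.03, -5.0, -6.2, -7.68, -9.53]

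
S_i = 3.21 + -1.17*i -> [3.21, 2.04, 0.87, -0.3, -1.47]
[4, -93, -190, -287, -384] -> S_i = 4 + -97*i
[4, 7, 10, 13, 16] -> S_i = 4 + 3*i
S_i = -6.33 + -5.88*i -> [-6.33, -12.21, -18.09, -23.97, -29.85]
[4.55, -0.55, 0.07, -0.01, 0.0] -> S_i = 4.55*(-0.12)^i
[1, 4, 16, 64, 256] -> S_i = 1*4^i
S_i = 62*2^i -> [62, 124, 248, 496, 992]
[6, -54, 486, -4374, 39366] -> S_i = 6*-9^i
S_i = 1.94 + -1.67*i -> [1.94, 0.27, -1.4, -3.07, -4.74]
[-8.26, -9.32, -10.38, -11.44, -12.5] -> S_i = -8.26 + -1.06*i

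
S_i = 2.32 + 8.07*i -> [2.32, 10.39, 18.46, 26.53, 34.6]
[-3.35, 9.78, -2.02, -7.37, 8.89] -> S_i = Random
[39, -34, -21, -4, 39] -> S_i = Random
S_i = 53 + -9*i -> [53, 44, 35, 26, 17]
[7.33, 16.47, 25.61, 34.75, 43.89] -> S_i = 7.33 + 9.14*i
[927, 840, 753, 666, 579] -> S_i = 927 + -87*i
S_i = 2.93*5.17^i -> [2.93, 15.15, 78.32, 404.89, 2093.29]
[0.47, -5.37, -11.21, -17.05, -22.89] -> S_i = 0.47 + -5.84*i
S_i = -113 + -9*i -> [-113, -122, -131, -140, -149]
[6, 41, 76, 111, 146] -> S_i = 6 + 35*i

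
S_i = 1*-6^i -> [1, -6, 36, -216, 1296]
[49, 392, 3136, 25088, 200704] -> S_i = 49*8^i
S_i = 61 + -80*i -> [61, -19, -99, -179, -259]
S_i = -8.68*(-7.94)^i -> [-8.68, 68.92, -547.22, 4344.91, -34498.62]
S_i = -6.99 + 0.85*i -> [-6.99, -6.14, -5.29, -4.44, -3.59]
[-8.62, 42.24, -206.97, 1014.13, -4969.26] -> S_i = -8.62*(-4.90)^i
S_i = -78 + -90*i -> [-78, -168, -258, -348, -438]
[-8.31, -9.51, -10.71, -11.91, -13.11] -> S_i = -8.31 + -1.20*i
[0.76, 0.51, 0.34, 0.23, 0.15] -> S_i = 0.76*0.67^i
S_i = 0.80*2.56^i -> [0.8, 2.05, 5.24, 13.42, 34.36]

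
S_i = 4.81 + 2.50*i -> [4.81, 7.31, 9.81, 12.31, 14.81]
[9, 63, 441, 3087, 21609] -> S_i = 9*7^i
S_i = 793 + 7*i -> [793, 800, 807, 814, 821]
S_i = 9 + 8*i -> [9, 17, 25, 33, 41]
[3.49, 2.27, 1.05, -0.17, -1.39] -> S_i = 3.49 + -1.22*i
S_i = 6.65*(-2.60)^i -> [6.65, -17.29, 44.95, -116.88, 303.89]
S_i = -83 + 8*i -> [-83, -75, -67, -59, -51]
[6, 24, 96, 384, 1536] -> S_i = 6*4^i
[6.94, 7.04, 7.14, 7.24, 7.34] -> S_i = 6.94 + 0.10*i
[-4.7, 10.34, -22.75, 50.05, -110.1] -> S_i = -4.70*(-2.20)^i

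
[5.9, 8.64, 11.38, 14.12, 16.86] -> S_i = 5.90 + 2.74*i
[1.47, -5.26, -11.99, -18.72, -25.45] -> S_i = 1.47 + -6.73*i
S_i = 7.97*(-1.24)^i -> [7.97, -9.88, 12.25, -15.2, 18.84]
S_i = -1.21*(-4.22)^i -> [-1.21, 5.11, -21.55, 90.93, -383.74]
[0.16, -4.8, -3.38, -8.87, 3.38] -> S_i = Random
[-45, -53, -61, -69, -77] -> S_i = -45 + -8*i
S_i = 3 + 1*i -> [3, 4, 5, 6, 7]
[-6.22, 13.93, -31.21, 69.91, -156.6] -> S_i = -6.22*(-2.24)^i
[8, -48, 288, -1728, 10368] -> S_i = 8*-6^i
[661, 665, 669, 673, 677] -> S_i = 661 + 4*i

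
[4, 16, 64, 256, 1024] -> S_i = 4*4^i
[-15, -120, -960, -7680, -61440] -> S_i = -15*8^i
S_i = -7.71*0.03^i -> [-7.71, -0.23, -0.01, -0.0, -0.0]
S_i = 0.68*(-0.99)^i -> [0.68, -0.67, 0.67, -0.66, 0.65]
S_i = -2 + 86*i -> [-2, 84, 170, 256, 342]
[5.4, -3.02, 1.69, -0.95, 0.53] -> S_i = 5.40*(-0.56)^i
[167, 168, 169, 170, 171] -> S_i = 167 + 1*i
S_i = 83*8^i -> [83, 664, 5312, 42496, 339968]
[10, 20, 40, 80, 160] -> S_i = 10*2^i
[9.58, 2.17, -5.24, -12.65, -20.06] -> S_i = 9.58 + -7.41*i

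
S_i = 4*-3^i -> [4, -12, 36, -108, 324]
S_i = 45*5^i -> [45, 225, 1125, 5625, 28125]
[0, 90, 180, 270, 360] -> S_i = 0 + 90*i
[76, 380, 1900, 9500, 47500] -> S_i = 76*5^i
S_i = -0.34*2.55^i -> [-0.34, -0.87, -2.21, -5.64, -14.38]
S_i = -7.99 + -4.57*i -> [-7.99, -12.56, -17.13, -21.7, -26.27]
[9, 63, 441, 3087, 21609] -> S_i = 9*7^i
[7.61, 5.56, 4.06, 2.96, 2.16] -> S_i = 7.61*0.73^i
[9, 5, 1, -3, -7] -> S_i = 9 + -4*i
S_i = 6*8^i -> [6, 48, 384, 3072, 24576]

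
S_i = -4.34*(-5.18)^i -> [-4.34, 22.48, -116.45, 603.22, -3124.7]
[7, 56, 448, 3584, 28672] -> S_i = 7*8^i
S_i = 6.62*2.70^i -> [6.62, 17.87, 48.26, 130.3, 351.81]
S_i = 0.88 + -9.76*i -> [0.88, -8.88, -18.64, -28.4, -38.16]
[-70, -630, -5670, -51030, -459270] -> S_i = -70*9^i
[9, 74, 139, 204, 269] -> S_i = 9 + 65*i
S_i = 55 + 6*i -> [55, 61, 67, 73, 79]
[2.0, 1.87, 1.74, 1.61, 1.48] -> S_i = 2.00 + -0.13*i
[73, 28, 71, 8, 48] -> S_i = Random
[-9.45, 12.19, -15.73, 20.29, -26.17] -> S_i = -9.45*(-1.29)^i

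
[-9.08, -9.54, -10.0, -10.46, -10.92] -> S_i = -9.08 + -0.46*i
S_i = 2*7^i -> [2, 14, 98, 686, 4802]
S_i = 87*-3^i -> [87, -261, 783, -2349, 7047]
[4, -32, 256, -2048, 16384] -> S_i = 4*-8^i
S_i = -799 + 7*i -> [-799, -792, -785, -778, -771]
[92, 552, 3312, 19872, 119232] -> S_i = 92*6^i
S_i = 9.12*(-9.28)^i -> [9.12, -84.63, 785.4, -7288.51, 67637.37]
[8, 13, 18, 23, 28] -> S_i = 8 + 5*i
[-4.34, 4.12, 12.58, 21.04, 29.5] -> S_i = -4.34 + 8.46*i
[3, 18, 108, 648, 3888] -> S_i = 3*6^i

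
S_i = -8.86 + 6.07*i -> [-8.86, -2.79, 3.28, 9.35, 15.42]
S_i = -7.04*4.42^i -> [-7.04, -31.12, -137.54, -607.91, -2686.96]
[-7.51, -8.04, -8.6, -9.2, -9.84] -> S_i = -7.51*1.07^i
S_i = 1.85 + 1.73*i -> [1.85, 3.58, 5.31, 7.04, 8.77]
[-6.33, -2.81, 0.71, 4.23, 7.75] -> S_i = -6.33 + 3.52*i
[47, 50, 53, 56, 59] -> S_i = 47 + 3*i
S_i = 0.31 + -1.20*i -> [0.31, -0.89, -2.09, -3.29, -4.49]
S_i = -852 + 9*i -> [-852, -843, -834, -825, -816]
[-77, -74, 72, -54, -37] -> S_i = Random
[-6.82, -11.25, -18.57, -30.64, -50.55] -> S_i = -6.82*1.65^i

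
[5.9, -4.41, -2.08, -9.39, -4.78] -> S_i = Random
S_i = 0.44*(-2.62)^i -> [0.44, -1.15, 3.02, -7.91, 20.73]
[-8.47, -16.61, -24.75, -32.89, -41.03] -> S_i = -8.47 + -8.14*i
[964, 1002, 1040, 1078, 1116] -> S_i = 964 + 38*i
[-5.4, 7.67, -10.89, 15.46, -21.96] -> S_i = -5.40*(-1.42)^i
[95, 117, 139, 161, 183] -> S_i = 95 + 22*i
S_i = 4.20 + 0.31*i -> [4.2, 4.51, 4.82, 5.13, 5.44]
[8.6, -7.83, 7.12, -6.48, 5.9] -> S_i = 8.60*(-0.91)^i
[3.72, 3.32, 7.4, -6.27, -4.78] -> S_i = Random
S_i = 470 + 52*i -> [470, 522, 574, 626, 678]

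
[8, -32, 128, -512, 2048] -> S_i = 8*-4^i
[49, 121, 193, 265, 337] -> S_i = 49 + 72*i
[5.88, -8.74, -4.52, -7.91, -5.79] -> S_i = Random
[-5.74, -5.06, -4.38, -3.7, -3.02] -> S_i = -5.74 + 0.68*i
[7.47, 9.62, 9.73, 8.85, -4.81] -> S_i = Random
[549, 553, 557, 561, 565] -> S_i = 549 + 4*i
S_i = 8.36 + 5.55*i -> [8.36, 13.91, 19.46, 25.01, 30.56]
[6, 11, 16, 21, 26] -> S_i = 6 + 5*i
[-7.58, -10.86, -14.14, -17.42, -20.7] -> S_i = -7.58 + -3.28*i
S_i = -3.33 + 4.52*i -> [-3.33, 1.19, 5.71, 10.23, 14.75]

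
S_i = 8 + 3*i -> [8, 11, 14, 17, 20]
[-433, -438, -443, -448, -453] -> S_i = -433 + -5*i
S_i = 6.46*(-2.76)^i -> [6.46, -17.83, 49.21, -135.82, 374.86]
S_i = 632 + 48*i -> [632, 680, 728, 776, 824]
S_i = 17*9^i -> [17, 153, 1377, 12393, 111537]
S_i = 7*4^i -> [7, 28, 112, 448, 1792]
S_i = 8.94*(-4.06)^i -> [8.94, -36.3, 147.36, -598.3, 2429.08]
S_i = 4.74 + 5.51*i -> [4.74, 10.25, 15.76, 21.27, 26.78]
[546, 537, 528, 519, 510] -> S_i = 546 + -9*i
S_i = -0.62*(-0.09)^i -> [-0.62, 0.06, -0.01, 0.0, -0.0]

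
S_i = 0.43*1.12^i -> [0.43, 0.48, 0.54, 0.6, 0.68]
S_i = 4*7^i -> [4, 28, 196, 1372, 9604]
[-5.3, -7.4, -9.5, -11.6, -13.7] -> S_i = -5.30 + -2.10*i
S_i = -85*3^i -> [-85, -255, -765, -2295, -6885]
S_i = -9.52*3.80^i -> [-9.52, -36.18, -137.47, -522.38, -1985.05]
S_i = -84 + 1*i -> [-84, -83, -82, -81, -80]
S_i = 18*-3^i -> [18, -54, 162, -486, 1458]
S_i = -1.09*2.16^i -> [-1.09, -2.35, -5.09, -10.98, -23.73]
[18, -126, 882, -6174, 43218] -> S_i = 18*-7^i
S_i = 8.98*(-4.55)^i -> [8.98, -40.86, 185.91, -845.88, 3848.77]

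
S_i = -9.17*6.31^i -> [-9.17, -57.86, -365.11, -2303.87, -14537.4]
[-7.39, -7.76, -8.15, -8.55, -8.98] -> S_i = -7.39*1.05^i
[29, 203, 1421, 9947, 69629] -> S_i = 29*7^i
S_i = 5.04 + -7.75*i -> [5.04, -2.71, -10.46, -18.21, -25.96]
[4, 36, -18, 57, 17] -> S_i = Random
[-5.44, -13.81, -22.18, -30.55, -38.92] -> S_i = -5.44 + -8.37*i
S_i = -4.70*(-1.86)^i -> [-4.7, 8.74, -16.26, 30.24, -56.25]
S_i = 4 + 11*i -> [4, 15, 26, 37, 48]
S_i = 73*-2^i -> [73, -146, 292, -584, 1168]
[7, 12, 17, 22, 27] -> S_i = 7 + 5*i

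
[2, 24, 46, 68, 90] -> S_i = 2 + 22*i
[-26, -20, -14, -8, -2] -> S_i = -26 + 6*i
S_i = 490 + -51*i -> [490, 439, 388, 337, 286]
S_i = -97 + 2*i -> [-97, -95, -93, -91, -89]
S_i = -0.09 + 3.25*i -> [-0.09, 3.16, 6.41, 9.66, 12.91]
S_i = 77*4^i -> [77, 308, 1232, 4928, 19712]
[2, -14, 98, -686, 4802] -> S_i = 2*-7^i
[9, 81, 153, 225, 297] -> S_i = 9 + 72*i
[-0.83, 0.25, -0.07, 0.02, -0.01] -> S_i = -0.83*(-0.30)^i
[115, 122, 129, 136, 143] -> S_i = 115 + 7*i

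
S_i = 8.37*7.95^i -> [8.37, 66.54, 529.0, 4205.59, 33434.43]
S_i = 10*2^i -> [10, 20, 40, 80, 160]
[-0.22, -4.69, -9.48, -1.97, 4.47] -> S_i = Random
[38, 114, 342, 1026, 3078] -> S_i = 38*3^i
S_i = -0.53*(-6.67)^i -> [-0.53, 3.54, -23.58, 157.27, -1049.01]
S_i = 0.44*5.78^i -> [0.44, 2.54, 14.7, 84.96, 491.09]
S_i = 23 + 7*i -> [23, 30, 37, 44, 51]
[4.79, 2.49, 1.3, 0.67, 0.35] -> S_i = 4.79*0.52^i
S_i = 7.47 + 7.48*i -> [7.47, 14.95, 22.43, 29.91, 37.39]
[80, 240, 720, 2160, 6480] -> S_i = 80*3^i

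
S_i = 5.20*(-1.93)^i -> [5.2, -10.04, 19.37, -37.38, 72.15]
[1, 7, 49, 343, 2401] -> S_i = 1*7^i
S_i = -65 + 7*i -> [-65, -58, -51, -44, -37]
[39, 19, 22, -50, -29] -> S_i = Random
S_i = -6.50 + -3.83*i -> [-6.5, -10.33, -14.16, -17.99, -21.82]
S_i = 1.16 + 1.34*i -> [1.16, 2.5, 3.84, 5.18, 6.52]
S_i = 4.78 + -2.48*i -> [4.78, 2.3, -0.18, -2.66, -5.14]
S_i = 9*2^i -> [9, 18, 36, 72, 144]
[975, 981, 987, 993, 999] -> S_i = 975 + 6*i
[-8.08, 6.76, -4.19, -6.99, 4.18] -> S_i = Random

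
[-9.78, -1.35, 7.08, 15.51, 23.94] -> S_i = -9.78 + 8.43*i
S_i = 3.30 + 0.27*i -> [3.3, 3.57, 3.84, 4.11, 4.38]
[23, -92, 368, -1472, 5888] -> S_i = 23*-4^i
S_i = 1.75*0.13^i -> [1.75, 0.23, 0.03, 0.0, 0.0]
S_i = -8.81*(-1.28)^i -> [-8.81, 11.28, -14.43, 18.48, -23.65]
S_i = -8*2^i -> [-8, -16, -32, -64, -128]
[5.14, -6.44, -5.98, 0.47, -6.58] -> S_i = Random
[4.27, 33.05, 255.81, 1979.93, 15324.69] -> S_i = 4.27*7.74^i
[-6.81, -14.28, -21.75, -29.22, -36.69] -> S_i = -6.81 + -7.47*i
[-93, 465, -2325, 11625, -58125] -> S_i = -93*-5^i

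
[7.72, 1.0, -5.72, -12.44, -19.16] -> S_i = 7.72 + -6.72*i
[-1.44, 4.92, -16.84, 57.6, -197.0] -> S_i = -1.44*(-3.42)^i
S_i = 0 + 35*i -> [0, 35, 70, 105, 140]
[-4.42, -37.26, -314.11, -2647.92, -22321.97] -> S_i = -4.42*8.43^i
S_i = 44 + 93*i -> [44, 137, 230, 323, 416]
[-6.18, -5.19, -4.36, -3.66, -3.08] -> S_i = -6.18*0.84^i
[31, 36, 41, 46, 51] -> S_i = 31 + 5*i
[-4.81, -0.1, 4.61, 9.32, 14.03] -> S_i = -4.81 + 4.71*i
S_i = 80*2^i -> [80, 160, 320, 640, 1280]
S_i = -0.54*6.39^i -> [-0.54, -3.45, -22.05, -140.9, -900.32]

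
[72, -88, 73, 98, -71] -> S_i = Random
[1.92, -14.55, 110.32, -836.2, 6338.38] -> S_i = 1.92*(-7.58)^i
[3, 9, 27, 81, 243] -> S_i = 3*3^i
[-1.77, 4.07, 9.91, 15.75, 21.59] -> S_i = -1.77 + 5.84*i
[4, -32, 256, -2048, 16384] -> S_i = 4*-8^i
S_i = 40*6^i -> [40, 240, 1440, 8640, 51840]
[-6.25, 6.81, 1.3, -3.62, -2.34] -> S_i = Random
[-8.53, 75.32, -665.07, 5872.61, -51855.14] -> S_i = -8.53*(-8.83)^i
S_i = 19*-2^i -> [19, -38, 76, -152, 304]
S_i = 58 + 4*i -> [58, 62, 66, 70, 74]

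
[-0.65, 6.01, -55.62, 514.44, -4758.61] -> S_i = -0.65*(-9.25)^i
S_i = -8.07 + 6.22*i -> [-8.07, -1.85, 4.37, 10.59, 16.81]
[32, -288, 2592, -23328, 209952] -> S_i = 32*-9^i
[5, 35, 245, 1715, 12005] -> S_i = 5*7^i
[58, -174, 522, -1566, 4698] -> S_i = 58*-3^i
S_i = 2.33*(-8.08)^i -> [2.33, -18.83, 152.12, -1229.11, 9931.19]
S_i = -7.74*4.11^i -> [-7.74, -31.81, -130.74, -537.36, -2208.56]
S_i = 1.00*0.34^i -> [1.0, 0.34, 0.12, 0.04, 0.01]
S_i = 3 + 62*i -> [3, 65, 127, 189, 251]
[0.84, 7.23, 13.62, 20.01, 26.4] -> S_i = 0.84 + 6.39*i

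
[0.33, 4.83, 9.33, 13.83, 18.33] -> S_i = 0.33 + 4.50*i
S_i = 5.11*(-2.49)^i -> [5.11, -12.72, 31.68, -78.89, 196.43]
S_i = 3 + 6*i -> [3, 9, 15, 21, 27]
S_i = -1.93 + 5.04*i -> [-1.93, 3.11, 8.15, 13.19, 18.23]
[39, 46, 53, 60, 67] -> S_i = 39 + 7*i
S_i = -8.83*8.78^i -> [-8.83, -77.53, -680.69, -5976.46, -52473.35]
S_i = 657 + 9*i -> [657, 666, 675, 684, 693]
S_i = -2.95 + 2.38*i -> [-2.95, -0.57, 1.81, 4.19, 6.57]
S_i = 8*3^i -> [8, 24, 72, 216, 648]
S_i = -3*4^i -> [-3, -12, -48, -192, -768]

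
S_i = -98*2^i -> [-98, -196, -392, -784, -1568]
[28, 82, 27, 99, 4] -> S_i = Random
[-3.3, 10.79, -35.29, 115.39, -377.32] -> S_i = -3.30*(-3.27)^i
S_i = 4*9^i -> [4, 36, 324, 2916, 26244]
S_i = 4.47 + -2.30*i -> [4.47, 2.17, -0.13, -2.43, -4.73]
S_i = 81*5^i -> [81, 405, 2025, 10125, 50625]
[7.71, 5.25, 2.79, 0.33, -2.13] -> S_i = 7.71 + -2.46*i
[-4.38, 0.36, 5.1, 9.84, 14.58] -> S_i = -4.38 + 4.74*i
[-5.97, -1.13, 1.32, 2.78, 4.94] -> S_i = Random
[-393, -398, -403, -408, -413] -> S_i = -393 + -5*i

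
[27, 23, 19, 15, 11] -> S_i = 27 + -4*i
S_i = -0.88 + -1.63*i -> [-0.88, -2.51, -4.14, -5.77, -7.4]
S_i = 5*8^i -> [5, 40, 320, 2560, 20480]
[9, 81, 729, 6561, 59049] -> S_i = 9*9^i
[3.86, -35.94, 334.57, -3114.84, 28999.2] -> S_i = 3.86*(-9.31)^i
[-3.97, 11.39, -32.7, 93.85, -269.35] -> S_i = -3.97*(-2.87)^i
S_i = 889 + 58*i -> [889, 947, 1005, 1063, 1121]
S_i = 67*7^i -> [67, 469, 3283, 22981, 160867]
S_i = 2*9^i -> [2, 18, 162, 1458, 13122]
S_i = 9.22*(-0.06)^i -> [9.22, -0.55, 0.03, -0.0, 0.0]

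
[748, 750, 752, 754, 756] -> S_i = 748 + 2*i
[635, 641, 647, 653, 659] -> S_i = 635 + 6*i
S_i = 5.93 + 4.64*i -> [5.93, 10.57, 15.21, 19.85, 24.49]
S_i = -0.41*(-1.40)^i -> [-0.41, 0.57, -0.8, 1.13, -1.58]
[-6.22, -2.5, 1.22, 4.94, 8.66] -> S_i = -6.22 + 3.72*i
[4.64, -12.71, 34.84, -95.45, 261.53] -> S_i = 4.64*(-2.74)^i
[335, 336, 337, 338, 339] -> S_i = 335 + 1*i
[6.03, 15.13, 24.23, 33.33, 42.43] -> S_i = 6.03 + 9.10*i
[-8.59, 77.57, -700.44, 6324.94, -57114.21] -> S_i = -8.59*(-9.03)^i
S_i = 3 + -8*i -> [3, -5, -13, -21, -29]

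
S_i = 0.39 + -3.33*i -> [0.39, -2.94, -6.27, -9.6, -12.93]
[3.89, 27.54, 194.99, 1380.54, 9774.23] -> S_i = 3.89*7.08^i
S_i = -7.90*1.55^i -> [-7.9, -12.24, -18.98, -29.42, -45.6]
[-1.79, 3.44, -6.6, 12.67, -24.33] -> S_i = -1.79*(-1.92)^i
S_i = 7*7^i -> [7, 49, 343, 2401, 16807]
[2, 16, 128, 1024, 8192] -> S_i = 2*8^i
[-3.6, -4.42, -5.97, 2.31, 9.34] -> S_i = Random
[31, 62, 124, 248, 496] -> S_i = 31*2^i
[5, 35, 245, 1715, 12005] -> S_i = 5*7^i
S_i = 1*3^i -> [1, 3, 9, 27, 81]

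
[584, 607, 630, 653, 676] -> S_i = 584 + 23*i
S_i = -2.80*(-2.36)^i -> [-2.8, 6.61, -15.59, 36.8, -86.86]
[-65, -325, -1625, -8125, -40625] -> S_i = -65*5^i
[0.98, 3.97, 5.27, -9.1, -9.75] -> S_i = Random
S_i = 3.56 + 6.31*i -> [3.56, 9.87, 16.18, 22.49, 28.8]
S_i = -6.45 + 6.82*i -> [-6.45, 0.37, 7.19, 14.01, 20.83]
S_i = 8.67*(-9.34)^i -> [8.67, -80.98, 756.33, -7064.15, 65979.13]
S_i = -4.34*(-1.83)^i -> [-4.34, 7.94, -14.53, 26.6, -48.67]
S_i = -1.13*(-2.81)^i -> [-1.13, 3.18, -8.92, 25.07, -70.45]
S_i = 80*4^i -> [80, 320, 1280, 5120, 20480]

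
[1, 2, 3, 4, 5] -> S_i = 1 + 1*i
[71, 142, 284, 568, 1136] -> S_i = 71*2^i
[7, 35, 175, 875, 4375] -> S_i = 7*5^i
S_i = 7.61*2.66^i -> [7.61, 20.24, 53.85, 143.23, 380.99]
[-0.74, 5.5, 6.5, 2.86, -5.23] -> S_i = Random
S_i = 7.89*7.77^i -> [7.89, 61.31, 476.34, 3701.18, 28758.16]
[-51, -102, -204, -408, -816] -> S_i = -51*2^i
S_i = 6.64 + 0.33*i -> [6.64, 6.97, 7.3, 7.63, 7.96]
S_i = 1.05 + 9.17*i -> [1.05, 10.22, 19.39, 28.56, 37.73]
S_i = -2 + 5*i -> [-2, 3, 8, 13, 18]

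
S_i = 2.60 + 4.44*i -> [2.6, 7.04, 11.48, 15.92, 20.36]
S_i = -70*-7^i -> [-70, 490, -3430, 24010, -168070]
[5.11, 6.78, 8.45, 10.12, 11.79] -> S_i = 5.11 + 1.67*i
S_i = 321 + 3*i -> [321, 324, 327, 330, 333]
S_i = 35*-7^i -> [35, -245, 1715, -12005, 84035]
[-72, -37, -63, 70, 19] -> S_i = Random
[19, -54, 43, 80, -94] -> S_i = Random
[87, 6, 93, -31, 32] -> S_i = Random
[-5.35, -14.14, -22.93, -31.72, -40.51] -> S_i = -5.35 + -8.79*i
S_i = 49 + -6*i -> [49, 43, 37, 31, 25]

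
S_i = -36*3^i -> [-36, -108, -324, -972, -2916]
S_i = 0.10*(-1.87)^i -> [0.1, -0.19, 0.35, -0.65, 1.22]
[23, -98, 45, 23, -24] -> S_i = Random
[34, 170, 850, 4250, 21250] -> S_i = 34*5^i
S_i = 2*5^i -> [2, 10, 50, 250, 1250]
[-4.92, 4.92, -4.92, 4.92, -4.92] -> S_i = -4.92*(-1.00)^i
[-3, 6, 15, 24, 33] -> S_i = -3 + 9*i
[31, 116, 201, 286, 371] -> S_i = 31 + 85*i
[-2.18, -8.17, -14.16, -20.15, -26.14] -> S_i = -2.18 + -5.99*i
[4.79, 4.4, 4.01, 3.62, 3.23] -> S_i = 4.79 + -0.39*i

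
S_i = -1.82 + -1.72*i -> [-1.82, -3.54, -5.26, -6.98, -8.7]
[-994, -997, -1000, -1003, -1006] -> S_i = -994 + -3*i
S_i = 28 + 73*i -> [28, 101, 174, 247, 320]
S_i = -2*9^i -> [-2, -18, -162, -1458, -13122]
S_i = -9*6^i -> [-9, -54, -324, -1944, -11664]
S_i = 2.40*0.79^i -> [2.4, 1.9, 1.5, 1.18, 0.93]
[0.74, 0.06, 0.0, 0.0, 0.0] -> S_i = 0.74*0.08^i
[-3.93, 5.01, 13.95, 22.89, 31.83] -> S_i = -3.93 + 8.94*i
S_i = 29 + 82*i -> [29, 111, 193, 275, 357]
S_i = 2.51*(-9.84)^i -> [2.51, -24.7, 243.03, -2391.44, 23531.74]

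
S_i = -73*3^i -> [-73, -219, -657, -1971, -5913]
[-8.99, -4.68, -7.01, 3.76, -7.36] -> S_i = Random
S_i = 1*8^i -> [1, 8, 64, 512, 4096]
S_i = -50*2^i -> [-50, -100, -200, -400, -800]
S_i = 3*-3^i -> [3, -9, 27, -81, 243]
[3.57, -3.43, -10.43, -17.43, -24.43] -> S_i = 3.57 + -7.00*i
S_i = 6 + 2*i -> [6, 8, 10, 12, 14]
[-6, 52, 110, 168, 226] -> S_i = -6 + 58*i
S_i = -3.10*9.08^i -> [-3.1, -28.15, -255.58, -2320.7, -21071.97]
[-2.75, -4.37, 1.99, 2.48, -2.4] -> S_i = Random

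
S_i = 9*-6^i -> [9, -54, 324, -1944, 11664]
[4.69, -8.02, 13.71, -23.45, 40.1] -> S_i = 4.69*(-1.71)^i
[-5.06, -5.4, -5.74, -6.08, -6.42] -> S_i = -5.06 + -0.34*i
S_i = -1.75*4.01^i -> [-1.75, -7.02, -28.14, -112.84, -452.5]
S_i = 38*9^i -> [38, 342, 3078, 27702, 249318]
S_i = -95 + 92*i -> [-95, -3, 89, 181, 273]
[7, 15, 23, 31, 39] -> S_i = 7 + 8*i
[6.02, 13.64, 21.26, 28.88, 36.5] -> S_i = 6.02 + 7.62*i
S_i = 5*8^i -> [5, 40, 320, 2560, 20480]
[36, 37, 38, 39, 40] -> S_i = 36 + 1*i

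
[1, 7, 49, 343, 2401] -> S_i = 1*7^i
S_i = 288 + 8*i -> [288, 296, 304, 312, 320]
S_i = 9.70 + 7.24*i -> [9.7, 16.94, 24.18, 31.42, 38.66]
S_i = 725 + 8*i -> [725, 733, 741, 749, 757]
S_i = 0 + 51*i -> [0, 51, 102, 153, 204]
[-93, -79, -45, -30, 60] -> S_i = Random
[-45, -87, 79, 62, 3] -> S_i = Random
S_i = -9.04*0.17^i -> [-9.04, -1.54, -0.26, -0.04, -0.01]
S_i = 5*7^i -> [5, 35, 245, 1715, 12005]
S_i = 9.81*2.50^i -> [9.81, 24.52, 61.31, 153.28, 383.2]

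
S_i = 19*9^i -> [19, 171, 1539, 13851, 124659]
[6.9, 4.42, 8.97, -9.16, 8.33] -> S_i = Random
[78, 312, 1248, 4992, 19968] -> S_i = 78*4^i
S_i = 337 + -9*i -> [337, 328, 319, 310, 301]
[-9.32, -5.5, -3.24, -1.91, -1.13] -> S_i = -9.32*0.59^i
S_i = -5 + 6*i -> [-5, 1, 7, 13, 19]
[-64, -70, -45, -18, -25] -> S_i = Random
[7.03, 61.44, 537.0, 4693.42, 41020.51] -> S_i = 7.03*8.74^i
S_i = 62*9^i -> [62, 558, 5022, 45198, 406782]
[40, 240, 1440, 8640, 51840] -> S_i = 40*6^i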